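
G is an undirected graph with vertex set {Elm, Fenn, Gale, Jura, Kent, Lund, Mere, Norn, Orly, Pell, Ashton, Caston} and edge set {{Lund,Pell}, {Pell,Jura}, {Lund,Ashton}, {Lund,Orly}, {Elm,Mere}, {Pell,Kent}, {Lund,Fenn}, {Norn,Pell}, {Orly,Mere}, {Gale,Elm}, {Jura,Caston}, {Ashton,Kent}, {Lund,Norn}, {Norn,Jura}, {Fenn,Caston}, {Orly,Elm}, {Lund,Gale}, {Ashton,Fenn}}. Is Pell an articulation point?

No

Deleting Pell leaves 1 component (was 1) (its neighbors Jura, Kent, Lund, Norn remain connected to each other), so Pell is not a cut vertex.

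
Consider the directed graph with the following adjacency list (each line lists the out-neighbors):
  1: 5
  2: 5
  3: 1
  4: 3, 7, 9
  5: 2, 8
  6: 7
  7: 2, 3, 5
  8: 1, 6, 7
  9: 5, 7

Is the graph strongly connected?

There is no directed path from 8 to 4, so the graph is not strongly connected.

No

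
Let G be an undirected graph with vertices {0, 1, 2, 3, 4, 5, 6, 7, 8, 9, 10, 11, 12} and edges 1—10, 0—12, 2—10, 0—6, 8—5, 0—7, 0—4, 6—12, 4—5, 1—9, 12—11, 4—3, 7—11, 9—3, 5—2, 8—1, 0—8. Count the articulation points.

1

Removing 0 increases the component count from 1 to 2, so 0 is a cut vertex.
By contrast removing 6 leaves 1 component; it is not a cut vertex. No other vertex is a cut vertex either.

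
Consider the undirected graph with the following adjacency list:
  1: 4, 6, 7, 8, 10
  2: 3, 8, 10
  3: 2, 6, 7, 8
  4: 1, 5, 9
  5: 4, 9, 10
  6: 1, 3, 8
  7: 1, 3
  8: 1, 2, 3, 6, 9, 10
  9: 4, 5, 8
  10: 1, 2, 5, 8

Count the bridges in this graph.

The edges on the cycle 1-8-3-7-1 are not bridges since each lies on that cycle.
Every edge lies on some cycle, so there are no bridges.

0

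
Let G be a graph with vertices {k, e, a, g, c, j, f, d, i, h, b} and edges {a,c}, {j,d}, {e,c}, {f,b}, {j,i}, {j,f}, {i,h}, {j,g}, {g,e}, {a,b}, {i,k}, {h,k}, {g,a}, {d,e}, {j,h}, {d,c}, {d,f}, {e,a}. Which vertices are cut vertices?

j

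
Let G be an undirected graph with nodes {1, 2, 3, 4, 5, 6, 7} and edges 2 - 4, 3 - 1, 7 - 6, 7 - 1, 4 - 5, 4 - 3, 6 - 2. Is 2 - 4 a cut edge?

After removing 2 - 4, the path 2-6-7-1-3-4 still connects them, so the edge is not a bridge.

No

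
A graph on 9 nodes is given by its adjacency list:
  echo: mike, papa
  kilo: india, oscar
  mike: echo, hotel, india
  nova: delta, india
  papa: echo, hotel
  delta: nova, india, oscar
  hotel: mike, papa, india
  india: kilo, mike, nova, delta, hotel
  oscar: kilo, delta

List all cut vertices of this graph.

Removing india increases the component count from 1 to 2, so india is a cut vertex.
By contrast removing echo leaves 1 component; it is not a cut vertex. No other vertex is a cut vertex either.

india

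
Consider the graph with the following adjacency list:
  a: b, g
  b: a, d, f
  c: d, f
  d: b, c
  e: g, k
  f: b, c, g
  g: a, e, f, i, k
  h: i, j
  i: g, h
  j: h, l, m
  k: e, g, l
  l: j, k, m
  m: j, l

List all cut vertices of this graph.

g

Removing g increases the component count from 1 to 2, so g is a cut vertex.
By contrast removing h leaves 1 component; it is not a cut vertex. No other vertex is a cut vertex either.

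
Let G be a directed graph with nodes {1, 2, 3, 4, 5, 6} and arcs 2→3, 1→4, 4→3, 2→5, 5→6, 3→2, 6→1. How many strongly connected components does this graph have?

{1, 2, 3, 4, 5, 6} are all mutually reachable — one SCC of size 6.
That gives 1 strongly connected component.

1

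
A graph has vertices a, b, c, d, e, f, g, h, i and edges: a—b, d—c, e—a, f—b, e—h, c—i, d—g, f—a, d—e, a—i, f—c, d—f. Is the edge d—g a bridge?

Yes

Removing d—g leaves no path between d and g: the component count goes from 1 to 2. So it is a bridge.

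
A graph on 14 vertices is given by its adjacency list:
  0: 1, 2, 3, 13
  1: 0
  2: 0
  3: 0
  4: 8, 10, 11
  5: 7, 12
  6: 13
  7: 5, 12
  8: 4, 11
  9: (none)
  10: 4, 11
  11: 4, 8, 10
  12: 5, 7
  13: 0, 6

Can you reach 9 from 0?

No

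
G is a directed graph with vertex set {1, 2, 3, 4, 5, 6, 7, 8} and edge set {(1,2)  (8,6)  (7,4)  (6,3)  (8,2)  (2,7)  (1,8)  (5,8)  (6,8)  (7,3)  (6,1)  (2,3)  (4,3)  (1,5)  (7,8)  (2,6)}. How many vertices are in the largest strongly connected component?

{1, 2, 5, 6, 7, 8} are all mutually reachable — one SCC of size 6.
{4} is an SCC by itself.
{3} is an SCC by itself.
The largest has 6 vertices.

6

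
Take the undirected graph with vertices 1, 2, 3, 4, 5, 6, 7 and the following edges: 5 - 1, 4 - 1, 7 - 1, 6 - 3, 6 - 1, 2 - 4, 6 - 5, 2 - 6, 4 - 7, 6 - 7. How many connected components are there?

1

Starting from 1 we can reach 1, 2, 3, 4, 5, 6, 7. That is one component of size 7.
Total: 1 component.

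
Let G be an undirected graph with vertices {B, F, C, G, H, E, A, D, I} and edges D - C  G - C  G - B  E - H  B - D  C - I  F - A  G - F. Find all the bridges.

A-F, C-I, E-H, F-G

The edges on the cycle G-B-D-C-G are not bridges since each lies on that cycle.
But removing C - I disconnects C from I; removing F - A disconnects F from A; removing H - E disconnects H from E; removing G - F disconnects G from F — these are bridges.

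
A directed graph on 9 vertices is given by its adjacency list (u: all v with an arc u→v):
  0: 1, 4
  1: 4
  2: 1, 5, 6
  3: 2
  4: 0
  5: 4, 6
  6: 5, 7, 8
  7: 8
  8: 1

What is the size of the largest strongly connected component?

{0, 1, 4} are all mutually reachable — one SCC of size 3.
{5, 6} are all mutually reachable — one SCC of size 2.
{3} is an SCC by itself.
{8} is an SCC by itself.
{2} is an SCC by itself.
(and 1 more singleton SCC)
The largest has 3 vertices.

3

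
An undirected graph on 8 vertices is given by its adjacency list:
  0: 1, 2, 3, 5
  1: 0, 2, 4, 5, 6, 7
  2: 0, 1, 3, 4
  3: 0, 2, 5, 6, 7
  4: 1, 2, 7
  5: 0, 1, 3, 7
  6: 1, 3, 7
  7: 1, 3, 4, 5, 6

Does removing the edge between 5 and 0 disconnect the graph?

After removing 5-0, the path 5-1-0 still connects them, so the edge is not a bridge.

No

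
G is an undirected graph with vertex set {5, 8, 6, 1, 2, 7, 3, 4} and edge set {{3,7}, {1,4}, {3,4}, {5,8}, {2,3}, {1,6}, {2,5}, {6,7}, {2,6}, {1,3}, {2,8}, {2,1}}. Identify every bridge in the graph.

none

The edges on the cycle 2-5-8-2 are not bridges since each lies on that cycle.
Every edge lies on some cycle, so there are no bridges.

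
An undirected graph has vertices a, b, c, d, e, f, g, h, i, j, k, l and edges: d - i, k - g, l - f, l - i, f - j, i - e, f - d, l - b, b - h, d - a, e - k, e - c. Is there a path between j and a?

Yes

From j we can reach a, b, c, d, e, f, g, h, i, j, k, l, which includes a.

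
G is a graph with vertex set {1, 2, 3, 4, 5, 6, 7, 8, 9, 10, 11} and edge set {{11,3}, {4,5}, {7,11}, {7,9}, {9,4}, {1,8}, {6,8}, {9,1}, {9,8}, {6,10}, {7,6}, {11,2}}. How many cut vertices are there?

5

Removing 4 increases the component count from 1 to 2, so 4 is a cut vertex.
Removing 6 increases the component count from 1 to 2, so 6 is a cut vertex.
Removing 7 increases the component count from 1 to 2, so 7 is a cut vertex.
Likewise 9, 11 are cut vertices.
By contrast removing 10 leaves 1 component; it is not a cut vertex. No other vertex is a cut vertex either.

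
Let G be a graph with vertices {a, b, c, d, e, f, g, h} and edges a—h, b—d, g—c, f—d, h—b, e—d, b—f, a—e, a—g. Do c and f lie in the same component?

From c we can reach a, b, c, d, e, f, g, h, which includes f.

Yes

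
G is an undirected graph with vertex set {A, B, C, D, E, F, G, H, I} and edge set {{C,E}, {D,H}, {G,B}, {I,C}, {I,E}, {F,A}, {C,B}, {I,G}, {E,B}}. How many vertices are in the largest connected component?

Starting from A we can reach A, F. That is one component of size 2.
Starting from D we can reach D, H. That is one component of size 2.
Starting from B we can reach B, C, E, G, I. That is one component of size 5.
The largest has 5 vertices.

5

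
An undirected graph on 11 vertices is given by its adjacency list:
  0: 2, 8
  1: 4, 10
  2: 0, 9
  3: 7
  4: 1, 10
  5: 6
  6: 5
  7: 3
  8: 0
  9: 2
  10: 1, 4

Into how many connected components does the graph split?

Starting from 3 we can reach 3, 7. That is one component of size 2.
Starting from 5 we can reach 5, 6. That is one component of size 2.
Starting from 1 we can reach 1, 4, 10. That is one component of size 3.
Starting from 0 we can reach 0, 2, 8, 9. That is one component of size 4.
Total: 4 components.

4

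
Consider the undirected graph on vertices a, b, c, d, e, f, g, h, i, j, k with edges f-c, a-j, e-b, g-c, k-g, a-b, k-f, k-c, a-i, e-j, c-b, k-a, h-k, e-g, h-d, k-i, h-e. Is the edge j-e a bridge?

After removing j-e, the path j-a-b-e still connects them, so the edge is not a bridge.

No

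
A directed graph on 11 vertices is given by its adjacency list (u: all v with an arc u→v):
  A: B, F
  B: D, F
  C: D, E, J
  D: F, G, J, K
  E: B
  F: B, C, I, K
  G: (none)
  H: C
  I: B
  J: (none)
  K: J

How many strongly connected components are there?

{B, C, D, E, F, I} are all mutually reachable — one SCC of size 6.
{J} is an SCC by itself.
{A} is an SCC by itself.
{H} is an SCC by itself.
{G} is an SCC by itself.
(and 1 more singleton SCC)
That gives 6 strongly connected components.

6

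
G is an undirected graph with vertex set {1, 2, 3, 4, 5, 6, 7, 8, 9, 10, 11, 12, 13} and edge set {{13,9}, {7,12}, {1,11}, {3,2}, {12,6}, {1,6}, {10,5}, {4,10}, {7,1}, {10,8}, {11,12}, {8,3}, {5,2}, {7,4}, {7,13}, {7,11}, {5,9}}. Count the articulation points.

1

Removing 7 increases the component count from 1 to 2, so 7 is a cut vertex.
By contrast removing 11 leaves 1 component; it is not a cut vertex. No other vertex is a cut vertex either.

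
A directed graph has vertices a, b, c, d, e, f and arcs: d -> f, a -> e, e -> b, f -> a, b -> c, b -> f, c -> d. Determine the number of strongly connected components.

1

{a, b, c, d, e, f} are all mutually reachable — one SCC of size 6.
That gives 1 strongly connected component.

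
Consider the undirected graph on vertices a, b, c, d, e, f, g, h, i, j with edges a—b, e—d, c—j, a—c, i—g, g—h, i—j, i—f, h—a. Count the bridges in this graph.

3

The edges on the cycle i-g-h-a-c-j-i are not bridges since each lies on that cycle.
But removing e—d disconnects e from d; removing i—f disconnects i from f; removing a—b disconnects a from b — these are bridges.
That makes 3 bridges.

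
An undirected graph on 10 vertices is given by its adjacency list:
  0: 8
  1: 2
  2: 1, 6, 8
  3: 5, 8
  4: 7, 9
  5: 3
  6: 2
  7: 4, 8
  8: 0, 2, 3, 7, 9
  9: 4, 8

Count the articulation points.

3

Removing 2 increases the component count from 1 to 3, so 2 is a cut vertex.
Removing 3 increases the component count from 1 to 2, so 3 is a cut vertex.
Removing 8 increases the component count from 1 to 4, so 8 is a cut vertex.
By contrast removing 9 leaves 1 component; it is not a cut vertex. No other vertex is a cut vertex either.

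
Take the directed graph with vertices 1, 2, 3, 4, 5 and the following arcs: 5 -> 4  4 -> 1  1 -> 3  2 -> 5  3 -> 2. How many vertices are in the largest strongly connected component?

{1, 2, 3, 4, 5} are all mutually reachable — one SCC of size 5.
The largest has 5 vertices.

5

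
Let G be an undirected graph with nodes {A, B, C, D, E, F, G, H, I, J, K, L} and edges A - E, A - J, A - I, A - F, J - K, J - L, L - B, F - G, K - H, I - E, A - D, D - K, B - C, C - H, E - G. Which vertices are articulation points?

A

Removing A increases the component count from 1 to 2, so A is a cut vertex.
By contrast removing F leaves 1 component; it is not a cut vertex. No other vertex is a cut vertex either.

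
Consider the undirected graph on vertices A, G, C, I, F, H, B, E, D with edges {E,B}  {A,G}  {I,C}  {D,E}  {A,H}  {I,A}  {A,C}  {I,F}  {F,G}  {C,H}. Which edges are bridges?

The edges on the cycle I-A-C-I are not bridges since each lies on that cycle.
But removing D–E disconnects D from E; removing B–E disconnects B from E — these are bridges.

B-E, D-E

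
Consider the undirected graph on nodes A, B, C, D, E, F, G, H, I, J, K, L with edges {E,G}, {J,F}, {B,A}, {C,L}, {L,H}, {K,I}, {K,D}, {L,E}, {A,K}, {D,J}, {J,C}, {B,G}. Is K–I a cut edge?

Yes

Removing K–I leaves no path between K and I: the component count goes from 1 to 2. So it is a bridge.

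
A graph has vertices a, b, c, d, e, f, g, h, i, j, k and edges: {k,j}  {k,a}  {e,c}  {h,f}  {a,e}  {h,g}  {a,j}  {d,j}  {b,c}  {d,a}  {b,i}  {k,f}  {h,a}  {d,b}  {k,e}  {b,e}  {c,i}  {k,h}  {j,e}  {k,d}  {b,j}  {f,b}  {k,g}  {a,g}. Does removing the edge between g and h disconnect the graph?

After removing g - h, the path g-k-h still connects them, so the edge is not a bridge.

No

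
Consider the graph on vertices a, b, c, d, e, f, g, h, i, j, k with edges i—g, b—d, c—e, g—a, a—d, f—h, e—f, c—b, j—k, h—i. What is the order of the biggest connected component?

9

Starting from j we can reach j, k. That is one component of size 2.
Starting from a we can reach a, b, c, d, e, f, g, h, i. That is one component of size 9.
The largest has 9 vertices.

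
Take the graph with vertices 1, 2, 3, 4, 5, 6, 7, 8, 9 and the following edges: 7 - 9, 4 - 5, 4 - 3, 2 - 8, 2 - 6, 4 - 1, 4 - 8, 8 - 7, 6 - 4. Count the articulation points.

Removing 4 increases the component count from 1 to 4, so 4 is a cut vertex.
Removing 7 increases the component count from 1 to 2, so 7 is a cut vertex.
Removing 8 increases the component count from 1 to 2, so 8 is a cut vertex.
By contrast removing 1 leaves 1 component; it is not a cut vertex. No other vertex is a cut vertex either.

3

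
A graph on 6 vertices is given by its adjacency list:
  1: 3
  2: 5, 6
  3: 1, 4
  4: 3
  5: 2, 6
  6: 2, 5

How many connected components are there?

Starting from 1 we can reach 1, 3, 4. That is one component of size 3.
Starting from 2 we can reach 2, 5, 6. That is one component of size 3.
Total: 2 components.

2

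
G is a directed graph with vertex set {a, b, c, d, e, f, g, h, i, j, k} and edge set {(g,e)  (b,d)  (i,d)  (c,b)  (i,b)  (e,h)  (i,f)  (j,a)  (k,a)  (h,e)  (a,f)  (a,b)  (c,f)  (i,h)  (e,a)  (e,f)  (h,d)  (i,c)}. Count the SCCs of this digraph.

10

{e, h} are all mutually reachable — one SCC of size 2.
{g} is an SCC by itself.
{f} is an SCC by itself.
{c} is an SCC by itself.
{k} is an SCC by itself.
(and 5 more singleton SCCs)
That gives 10 strongly connected components.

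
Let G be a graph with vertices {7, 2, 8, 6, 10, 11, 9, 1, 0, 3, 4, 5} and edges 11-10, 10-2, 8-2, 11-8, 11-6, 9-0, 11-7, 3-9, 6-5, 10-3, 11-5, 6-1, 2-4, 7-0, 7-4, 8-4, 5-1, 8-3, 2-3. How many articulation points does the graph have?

1

Removing 11 increases the component count from 1 to 2, so 11 is a cut vertex.
By contrast removing 8 leaves 1 component; it is not a cut vertex. No other vertex is a cut vertex either.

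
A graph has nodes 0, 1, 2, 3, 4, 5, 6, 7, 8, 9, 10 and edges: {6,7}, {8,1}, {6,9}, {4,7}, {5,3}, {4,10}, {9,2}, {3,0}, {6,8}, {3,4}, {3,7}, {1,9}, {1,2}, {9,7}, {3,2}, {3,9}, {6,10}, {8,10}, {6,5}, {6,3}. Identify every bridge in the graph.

The edges on the cycle 6-5-3-4-7-6 are not bridges since each lies on that cycle.
But removing 3—0 disconnects 3 from 0 — this is a bridge.

0-3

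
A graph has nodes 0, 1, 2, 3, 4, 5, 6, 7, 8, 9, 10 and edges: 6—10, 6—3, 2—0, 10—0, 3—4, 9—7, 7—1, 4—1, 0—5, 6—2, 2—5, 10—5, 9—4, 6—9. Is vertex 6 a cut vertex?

Yes

Deleting 6 raises the number of components from 2 to 3, so 6 is a cut vertex.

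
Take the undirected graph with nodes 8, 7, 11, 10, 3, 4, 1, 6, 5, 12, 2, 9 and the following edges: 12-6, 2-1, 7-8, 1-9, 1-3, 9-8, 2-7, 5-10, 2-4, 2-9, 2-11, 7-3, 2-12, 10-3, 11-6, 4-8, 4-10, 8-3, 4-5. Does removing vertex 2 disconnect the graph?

Deleting 2 raises the number of components from 1 to 2, so 2 is a cut vertex.

Yes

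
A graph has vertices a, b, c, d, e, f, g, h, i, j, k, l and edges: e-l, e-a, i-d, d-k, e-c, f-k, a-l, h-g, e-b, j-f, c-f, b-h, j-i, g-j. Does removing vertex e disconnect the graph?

Yes

Deleting e raises the number of components from 1 to 2, so e is a cut vertex.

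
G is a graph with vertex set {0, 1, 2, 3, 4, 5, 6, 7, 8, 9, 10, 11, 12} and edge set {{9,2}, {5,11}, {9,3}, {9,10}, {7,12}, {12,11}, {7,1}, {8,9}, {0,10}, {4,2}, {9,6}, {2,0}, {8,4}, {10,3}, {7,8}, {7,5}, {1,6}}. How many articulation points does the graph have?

1

Removing 7 increases the component count from 1 to 2, so 7 is a cut vertex.
By contrast removing 8 leaves 1 component; it is not a cut vertex. No other vertex is a cut vertex either.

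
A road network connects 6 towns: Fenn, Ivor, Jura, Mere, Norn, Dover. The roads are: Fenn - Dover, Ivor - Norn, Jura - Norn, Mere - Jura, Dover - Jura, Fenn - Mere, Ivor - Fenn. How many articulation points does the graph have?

0

Removing Ivor, for instance, still leaves 1 component. No single vertex removal increases the component count — the graph has no articulation points.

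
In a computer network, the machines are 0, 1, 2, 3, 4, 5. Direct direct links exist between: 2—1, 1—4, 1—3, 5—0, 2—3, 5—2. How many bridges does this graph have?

3

The edges on the cycle 2-1-3-2 are not bridges since each lies on that cycle.
But removing 0—5 disconnects 0 from 5; removing 5—2 disconnects 5 from 2; removing 4—1 disconnects 4 from 1 — these are bridges.
That makes 3 bridges.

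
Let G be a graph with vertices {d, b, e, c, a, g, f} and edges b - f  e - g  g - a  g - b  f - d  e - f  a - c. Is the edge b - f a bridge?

No

After removing b - f, the path b-g-e-f still connects them, so the edge is not a bridge.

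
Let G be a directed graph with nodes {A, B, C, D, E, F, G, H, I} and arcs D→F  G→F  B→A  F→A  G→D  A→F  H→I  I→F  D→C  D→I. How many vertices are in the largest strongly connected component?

2

{A, F} are all mutually reachable — one SCC of size 2.
{C} is an SCC by itself.
{H} is an SCC by itself.
{E} is an SCC by itself.
{I} is an SCC by itself.
(and 3 more singleton SCCs)
The largest has 2 vertices.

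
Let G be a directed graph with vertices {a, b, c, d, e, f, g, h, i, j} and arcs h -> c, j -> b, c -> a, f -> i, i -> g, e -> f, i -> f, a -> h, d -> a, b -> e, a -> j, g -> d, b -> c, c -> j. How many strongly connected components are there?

1

{a, b, c, d, e, f, g, h, i, j} are all mutually reachable — one SCC of size 10.
That gives 1 strongly connected component.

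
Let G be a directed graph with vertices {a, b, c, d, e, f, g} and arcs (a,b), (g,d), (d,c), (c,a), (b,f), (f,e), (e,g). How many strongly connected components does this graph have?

1

{a, b, c, d, e, f, g} are all mutually reachable — one SCC of size 7.
That gives 1 strongly connected component.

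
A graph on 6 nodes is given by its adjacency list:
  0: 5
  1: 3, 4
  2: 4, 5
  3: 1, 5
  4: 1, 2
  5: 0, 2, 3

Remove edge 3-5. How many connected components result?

3 and 5 are still connected via 3-1-4-2-5, so the component count stays at 1.

1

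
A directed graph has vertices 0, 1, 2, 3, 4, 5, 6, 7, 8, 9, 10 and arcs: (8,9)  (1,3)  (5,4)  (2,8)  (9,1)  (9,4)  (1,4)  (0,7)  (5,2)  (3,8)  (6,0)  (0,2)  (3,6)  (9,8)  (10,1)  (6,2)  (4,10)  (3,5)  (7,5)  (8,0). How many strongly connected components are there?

{0, 1, 2, 3, 4, 5, 6, 7, 8, 9, 10} are all mutually reachable — one SCC of size 11.
That gives 1 strongly connected component.

1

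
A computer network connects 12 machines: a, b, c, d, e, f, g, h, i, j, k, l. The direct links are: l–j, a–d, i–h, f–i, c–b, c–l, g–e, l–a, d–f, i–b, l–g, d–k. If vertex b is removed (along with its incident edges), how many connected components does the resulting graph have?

With b gone, the remaining components are: {a, c, d, e, f, g, h, i, j, k, l}.
That is 1 component.

1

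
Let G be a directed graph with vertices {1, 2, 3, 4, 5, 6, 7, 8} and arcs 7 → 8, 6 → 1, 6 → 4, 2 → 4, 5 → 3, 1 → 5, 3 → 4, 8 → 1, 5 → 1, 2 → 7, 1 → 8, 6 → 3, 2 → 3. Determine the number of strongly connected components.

{1, 5, 8} are all mutually reachable — one SCC of size 3.
{2} is an SCC by itself.
{4} is an SCC by itself.
{6} is an SCC by itself.
{7} is an SCC by itself.
(and 1 more singleton SCC)
That gives 6 strongly connected components.

6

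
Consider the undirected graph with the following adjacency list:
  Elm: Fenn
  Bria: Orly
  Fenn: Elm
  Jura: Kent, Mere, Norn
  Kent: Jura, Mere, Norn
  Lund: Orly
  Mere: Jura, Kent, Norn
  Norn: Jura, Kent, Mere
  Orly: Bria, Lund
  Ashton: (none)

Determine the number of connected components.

Ashton is isolated — a component by itself.
Starting from Elm we can reach Elm, Fenn. That is one component of size 2.
Starting from Bria we can reach Bria, Lund, Orly. That is one component of size 3.
Starting from Jura we can reach Jura, Kent, Mere, Norn. That is one component of size 4.
Total: 4 components.

4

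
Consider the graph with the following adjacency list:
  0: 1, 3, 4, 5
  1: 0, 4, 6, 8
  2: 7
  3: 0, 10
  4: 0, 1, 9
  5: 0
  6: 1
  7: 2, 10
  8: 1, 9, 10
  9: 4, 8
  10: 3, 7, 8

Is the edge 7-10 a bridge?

Yes

Removing 7-10 leaves no path between 7 and 10: the component count goes from 1 to 2. So it is a bridge.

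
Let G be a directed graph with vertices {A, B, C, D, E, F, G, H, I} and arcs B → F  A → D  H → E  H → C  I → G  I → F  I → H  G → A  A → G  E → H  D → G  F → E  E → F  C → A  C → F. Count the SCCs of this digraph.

4

{C, E, F, H} are all mutually reachable — one SCC of size 4.
{A, D, G} are all mutually reachable — one SCC of size 3.
{B} is an SCC by itself.
{I} is an SCC by itself.
That gives 4 strongly connected components.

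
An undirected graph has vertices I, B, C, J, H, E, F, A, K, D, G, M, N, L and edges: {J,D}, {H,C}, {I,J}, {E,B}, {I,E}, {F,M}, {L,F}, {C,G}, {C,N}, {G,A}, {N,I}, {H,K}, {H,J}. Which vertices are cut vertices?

C, E, F, G, H, I, J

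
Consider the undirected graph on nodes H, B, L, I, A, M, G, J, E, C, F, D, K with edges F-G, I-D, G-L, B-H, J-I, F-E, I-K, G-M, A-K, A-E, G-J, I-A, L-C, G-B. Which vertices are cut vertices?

B, G, I, L

Removing B increases the component count from 1 to 2, so B is a cut vertex.
Removing G increases the component count from 1 to 4, so G is a cut vertex.
Removing I increases the component count from 1 to 2, so I is a cut vertex.
Likewise L is a cut vertex.
By contrast removing F leaves 1 component; it is not a cut vertex. No other vertex is a cut vertex either.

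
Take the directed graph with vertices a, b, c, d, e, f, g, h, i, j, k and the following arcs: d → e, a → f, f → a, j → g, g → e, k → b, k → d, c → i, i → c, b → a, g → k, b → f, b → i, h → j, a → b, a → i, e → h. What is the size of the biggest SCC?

{d, e, g, h, j, k} are all mutually reachable — one SCC of size 6.
{a, b, f} are all mutually reachable — one SCC of size 3.
{c, i} are all mutually reachable — one SCC of size 2.
The largest has 6 vertices.

6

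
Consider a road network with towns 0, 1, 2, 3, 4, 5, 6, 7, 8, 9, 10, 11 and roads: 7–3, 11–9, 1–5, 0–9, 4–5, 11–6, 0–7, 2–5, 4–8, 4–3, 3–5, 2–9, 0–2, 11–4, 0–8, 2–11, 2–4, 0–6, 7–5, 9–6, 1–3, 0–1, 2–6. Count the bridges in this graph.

The edges on the cycle 0-1-5-7-0 are not bridges since each lies on that cycle.
Every edge lies on some cycle, so there are no bridges.

0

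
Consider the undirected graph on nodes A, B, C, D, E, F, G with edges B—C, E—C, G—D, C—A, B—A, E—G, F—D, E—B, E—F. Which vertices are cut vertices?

E

Removing E increases the component count from 1 to 2, so E is a cut vertex.
By contrast removing D leaves 1 component; it is not a cut vertex. No other vertex is a cut vertex either.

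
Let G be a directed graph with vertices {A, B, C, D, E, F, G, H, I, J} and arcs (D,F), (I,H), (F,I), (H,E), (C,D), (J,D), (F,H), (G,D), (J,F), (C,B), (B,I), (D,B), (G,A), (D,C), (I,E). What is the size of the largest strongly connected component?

2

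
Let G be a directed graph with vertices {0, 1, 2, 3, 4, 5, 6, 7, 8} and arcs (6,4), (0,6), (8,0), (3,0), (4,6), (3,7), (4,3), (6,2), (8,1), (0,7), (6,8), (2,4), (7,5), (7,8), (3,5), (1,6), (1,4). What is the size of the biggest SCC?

{0, 1, 2, 3, 4, 6, 7, 8} are all mutually reachable — one SCC of size 8.
{5} is an SCC by itself.
The largest has 8 vertices.

8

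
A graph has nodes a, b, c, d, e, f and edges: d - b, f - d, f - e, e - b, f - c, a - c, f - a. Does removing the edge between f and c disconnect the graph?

No

After removing f - c, the path f-a-c still connects them, so the edge is not a bridge.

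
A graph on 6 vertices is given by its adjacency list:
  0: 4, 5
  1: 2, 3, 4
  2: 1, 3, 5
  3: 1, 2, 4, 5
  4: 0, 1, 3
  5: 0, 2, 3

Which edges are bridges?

none

The edges on the cycle 1-3-5-2-1 are not bridges since each lies on that cycle.
Every edge lies on some cycle, so there are no bridges.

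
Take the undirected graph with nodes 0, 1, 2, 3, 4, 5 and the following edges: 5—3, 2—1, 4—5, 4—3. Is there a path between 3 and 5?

Yes

From 3 we can reach 3, 4, 5, which includes 5.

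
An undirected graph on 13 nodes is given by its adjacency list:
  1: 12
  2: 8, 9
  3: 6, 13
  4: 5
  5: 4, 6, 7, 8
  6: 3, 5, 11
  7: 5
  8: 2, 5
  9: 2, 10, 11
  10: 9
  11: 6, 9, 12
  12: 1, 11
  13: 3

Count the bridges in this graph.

7

The edges on the cycle 5-8-2-9-11-6-5 are not bridges since each lies on that cycle.
But removing 11-12 disconnects 11 from 12; removing 10-9 disconnects 10 from 9; removing 5-7 disconnects 5 from 7; removing 1-12 disconnects 1 from 12 — these are bridges.
In total 7 edges are bridges.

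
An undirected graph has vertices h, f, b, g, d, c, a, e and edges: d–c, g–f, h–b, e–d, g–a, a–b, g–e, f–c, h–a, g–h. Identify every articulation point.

g

Removing g increases the component count from 1 to 2, so g is a cut vertex.
By contrast removing f leaves 1 component; it is not a cut vertex. No other vertex is a cut vertex either.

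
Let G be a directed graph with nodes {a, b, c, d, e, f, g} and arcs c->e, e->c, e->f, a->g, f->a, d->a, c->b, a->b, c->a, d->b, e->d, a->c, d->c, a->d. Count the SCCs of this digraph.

{a, c, d, e, f} are all mutually reachable — one SCC of size 5.
{g} is an SCC by itself.
{b} is an SCC by itself.
That gives 3 strongly connected components.

3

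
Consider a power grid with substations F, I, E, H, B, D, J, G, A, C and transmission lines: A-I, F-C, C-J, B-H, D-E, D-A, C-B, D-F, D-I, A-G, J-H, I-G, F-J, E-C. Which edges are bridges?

none

The edges on the cycle C-B-H-J-C are not bridges since each lies on that cycle.
Every edge lies on some cycle, so there are no bridges.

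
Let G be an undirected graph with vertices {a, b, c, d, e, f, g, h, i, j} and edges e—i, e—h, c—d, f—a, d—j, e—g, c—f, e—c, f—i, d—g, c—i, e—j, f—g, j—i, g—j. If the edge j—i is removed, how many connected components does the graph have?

j and i are still connected via j-e-i, so the component count stays at 2.

2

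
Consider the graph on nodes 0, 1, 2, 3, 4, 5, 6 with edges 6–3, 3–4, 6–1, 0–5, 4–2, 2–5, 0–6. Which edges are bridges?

The edges on the cycle 0-6-3-4-2-5-0 are not bridges since each lies on that cycle.
But removing 6–1 disconnects 6 from 1 — this is a bridge.

1-6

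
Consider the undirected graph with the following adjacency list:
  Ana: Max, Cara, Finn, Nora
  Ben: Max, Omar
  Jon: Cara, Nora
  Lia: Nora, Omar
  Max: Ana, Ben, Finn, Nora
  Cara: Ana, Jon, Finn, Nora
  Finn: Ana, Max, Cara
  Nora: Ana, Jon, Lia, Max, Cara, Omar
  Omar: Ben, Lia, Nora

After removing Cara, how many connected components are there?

With Cara gone, the remaining components are: {Ana, Ben, Jon, Lia, Max, Finn, Nora, Omar}.
That is 1 component.

1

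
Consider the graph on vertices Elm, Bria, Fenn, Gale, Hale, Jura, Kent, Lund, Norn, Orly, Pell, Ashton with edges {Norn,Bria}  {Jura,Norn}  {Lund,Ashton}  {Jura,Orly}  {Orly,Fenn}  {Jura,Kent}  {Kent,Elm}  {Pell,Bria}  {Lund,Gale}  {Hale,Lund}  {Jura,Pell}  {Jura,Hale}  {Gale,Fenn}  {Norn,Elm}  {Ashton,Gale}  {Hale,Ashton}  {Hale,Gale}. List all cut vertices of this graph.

Jura

Removing Jura increases the component count from 1 to 2, so Jura is a cut vertex.
By contrast removing Bria leaves 1 component; it is not a cut vertex. No other vertex is a cut vertex either.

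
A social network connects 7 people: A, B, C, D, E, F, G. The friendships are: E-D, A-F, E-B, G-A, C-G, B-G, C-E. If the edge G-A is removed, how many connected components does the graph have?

2

Before removal there is 1 component.
G-A is a bridge — removing it separates G's side from A's side.
After removal: 2 components.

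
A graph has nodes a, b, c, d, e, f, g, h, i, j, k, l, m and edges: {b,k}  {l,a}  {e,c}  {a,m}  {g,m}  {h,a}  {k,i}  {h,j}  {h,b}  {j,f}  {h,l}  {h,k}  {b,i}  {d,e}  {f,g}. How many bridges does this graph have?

The edges on the cycle h-b-i-k-h are not bridges since each lies on that cycle.
But removing d—e disconnects d from e; removing e—c disconnects e from c — these are bridges.
That makes 2 bridges.

2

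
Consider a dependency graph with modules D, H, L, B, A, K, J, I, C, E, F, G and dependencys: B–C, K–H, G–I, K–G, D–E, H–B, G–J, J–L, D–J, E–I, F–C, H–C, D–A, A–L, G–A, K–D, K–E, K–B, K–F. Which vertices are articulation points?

K

Removing K increases the component count from 1 to 2, so K is a cut vertex.
By contrast removing L leaves 1 component; it is not a cut vertex. No other vertex is a cut vertex either.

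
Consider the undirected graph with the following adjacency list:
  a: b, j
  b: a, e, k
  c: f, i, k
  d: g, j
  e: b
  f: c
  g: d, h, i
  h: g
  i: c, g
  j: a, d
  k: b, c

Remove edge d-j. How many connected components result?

d and j are still connected via d-g-i-c-k-b-a-j, so the component count stays at 1.

1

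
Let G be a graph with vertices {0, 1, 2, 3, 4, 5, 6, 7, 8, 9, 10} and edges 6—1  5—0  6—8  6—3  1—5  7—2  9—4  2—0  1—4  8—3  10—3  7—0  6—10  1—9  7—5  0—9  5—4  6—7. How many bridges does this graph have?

The edges on the cycle 7-2-0-7 are not bridges since each lies on that cycle.
Every edge lies on some cycle, so there are no bridges.

0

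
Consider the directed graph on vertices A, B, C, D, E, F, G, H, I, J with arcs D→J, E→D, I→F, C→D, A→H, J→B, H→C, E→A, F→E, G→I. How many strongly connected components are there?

10

{J} is an SCC by itself.
{F} is an SCC by itself.
{C} is an SCC by itself.
{G} is an SCC by itself.
{I} is an SCC by itself.
(and 5 more singleton SCCs)
That gives 10 strongly connected components.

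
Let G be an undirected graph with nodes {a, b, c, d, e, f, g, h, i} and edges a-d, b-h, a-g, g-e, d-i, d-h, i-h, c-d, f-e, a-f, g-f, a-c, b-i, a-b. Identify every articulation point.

Removing a increases the component count from 1 to 2, so a is a cut vertex.
By contrast removing b leaves 1 component; it is not a cut vertex. No other vertex is a cut vertex either.

a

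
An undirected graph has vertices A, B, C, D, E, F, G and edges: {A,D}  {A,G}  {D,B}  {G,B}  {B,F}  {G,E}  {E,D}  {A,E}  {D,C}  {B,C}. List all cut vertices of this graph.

B

Removing B increases the component count from 1 to 2, so B is a cut vertex.
By contrast removing C leaves 1 component; it is not a cut vertex. No other vertex is a cut vertex either.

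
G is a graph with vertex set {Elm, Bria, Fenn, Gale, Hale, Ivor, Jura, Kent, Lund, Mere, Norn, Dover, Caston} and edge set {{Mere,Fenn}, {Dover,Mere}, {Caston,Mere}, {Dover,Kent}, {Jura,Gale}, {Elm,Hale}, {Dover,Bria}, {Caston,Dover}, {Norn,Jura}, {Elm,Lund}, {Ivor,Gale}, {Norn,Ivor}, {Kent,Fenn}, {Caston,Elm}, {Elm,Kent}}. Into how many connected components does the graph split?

Starting from Gale we can reach Gale, Ivor, Jura, Norn. That is one component of size 4.
Starting from Elm we can reach Elm, Bria, Fenn, Hale, Kent, Lund, Mere, Dover, Caston. That is one component of size 9.
Total: 2 components.

2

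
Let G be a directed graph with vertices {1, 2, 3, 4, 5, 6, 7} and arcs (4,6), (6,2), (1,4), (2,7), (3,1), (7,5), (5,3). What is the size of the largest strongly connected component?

7

{1, 2, 3, 4, 5, 6, 7} are all mutually reachable — one SCC of size 7.
The largest has 7 vertices.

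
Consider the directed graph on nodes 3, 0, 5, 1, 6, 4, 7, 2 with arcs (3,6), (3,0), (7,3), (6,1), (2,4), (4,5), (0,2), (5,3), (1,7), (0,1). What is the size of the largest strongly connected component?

{0, 1, 2, 3, 4, 5, 6, 7} are all mutually reachable — one SCC of size 8.
The largest has 8 vertices.

8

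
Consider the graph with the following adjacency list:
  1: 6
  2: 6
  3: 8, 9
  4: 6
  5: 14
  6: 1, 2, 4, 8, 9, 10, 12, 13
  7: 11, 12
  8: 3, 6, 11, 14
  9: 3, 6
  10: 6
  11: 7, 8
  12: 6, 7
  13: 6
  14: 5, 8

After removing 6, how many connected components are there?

With 6 gone, the remaining components are: {1}; {10}; {13}; {2}; {4}; {3, 5, 7, 8, 9, 11, 12, 14}.
That is 6 components.

6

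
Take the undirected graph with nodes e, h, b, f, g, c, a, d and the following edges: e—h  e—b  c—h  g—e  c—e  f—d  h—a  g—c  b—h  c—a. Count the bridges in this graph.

1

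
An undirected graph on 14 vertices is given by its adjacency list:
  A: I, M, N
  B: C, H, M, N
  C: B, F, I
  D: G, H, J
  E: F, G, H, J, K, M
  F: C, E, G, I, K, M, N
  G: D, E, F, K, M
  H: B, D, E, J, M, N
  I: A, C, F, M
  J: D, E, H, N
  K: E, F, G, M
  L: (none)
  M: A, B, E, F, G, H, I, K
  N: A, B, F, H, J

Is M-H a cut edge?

After removing M-H, the path M-E-H still connects them, so the edge is not a bridge.

No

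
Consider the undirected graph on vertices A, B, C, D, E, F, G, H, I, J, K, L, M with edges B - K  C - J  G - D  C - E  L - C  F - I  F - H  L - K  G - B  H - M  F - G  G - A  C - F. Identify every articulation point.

Removing C increases the component count from 1 to 3, so C is a cut vertex.
Removing F increases the component count from 1 to 3, so F is a cut vertex.
Removing G increases the component count from 1 to 3, so G is a cut vertex.
Likewise H is a cut vertex.
By contrast removing A leaves 1 component; it is not a cut vertex. No other vertex is a cut vertex either.

C, F, G, H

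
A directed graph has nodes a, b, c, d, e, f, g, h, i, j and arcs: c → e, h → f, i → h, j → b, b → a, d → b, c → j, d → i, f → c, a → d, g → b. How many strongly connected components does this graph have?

3

{a, b, c, d, f, h, i, j} are all mutually reachable — one SCC of size 8.
{e} is an SCC by itself.
{g} is an SCC by itself.
That gives 3 strongly connected components.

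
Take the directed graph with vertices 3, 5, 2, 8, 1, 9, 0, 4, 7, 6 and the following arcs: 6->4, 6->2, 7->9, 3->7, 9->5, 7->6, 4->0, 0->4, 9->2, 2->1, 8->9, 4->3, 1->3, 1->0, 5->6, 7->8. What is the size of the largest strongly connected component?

{0, 1, 2, 3, 4, 5, 6, 7, 8, 9} are all mutually reachable — one SCC of size 10.
The largest has 10 vertices.

10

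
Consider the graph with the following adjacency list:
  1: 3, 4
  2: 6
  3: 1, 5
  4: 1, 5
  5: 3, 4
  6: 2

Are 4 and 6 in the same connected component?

No

The component containing 4 is {1, 3, 4, 5}, and 6 is not in it.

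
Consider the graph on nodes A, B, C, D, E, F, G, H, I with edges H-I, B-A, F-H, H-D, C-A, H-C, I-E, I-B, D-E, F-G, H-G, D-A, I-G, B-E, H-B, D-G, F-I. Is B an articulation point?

No

Deleting B leaves 1 component (was 1) (its neighbors A, E, H, I remain connected to each other), so B is not a cut vertex.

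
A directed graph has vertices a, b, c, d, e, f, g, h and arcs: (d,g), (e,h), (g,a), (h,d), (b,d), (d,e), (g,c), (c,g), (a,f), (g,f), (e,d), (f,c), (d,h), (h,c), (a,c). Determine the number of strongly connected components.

{a, c, f, g} are all mutually reachable — one SCC of size 4.
{d, e, h} are all mutually reachable — one SCC of size 3.
{b} is an SCC by itself.
That gives 3 strongly connected components.

3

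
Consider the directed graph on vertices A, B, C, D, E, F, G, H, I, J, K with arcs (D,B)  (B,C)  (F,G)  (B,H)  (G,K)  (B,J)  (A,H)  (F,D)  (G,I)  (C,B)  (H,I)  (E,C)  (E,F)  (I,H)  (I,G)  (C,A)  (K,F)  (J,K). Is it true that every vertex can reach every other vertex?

No

There is no directed path from J to E, so the graph is not strongly connected.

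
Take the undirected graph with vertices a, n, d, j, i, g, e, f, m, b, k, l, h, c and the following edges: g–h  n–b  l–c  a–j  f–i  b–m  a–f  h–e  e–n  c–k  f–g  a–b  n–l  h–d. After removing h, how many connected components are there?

2

With h gone, the remaining components are: {d}; {a, b, c, e, f, g, i, j, k, l, m, n}.
That is 2 components.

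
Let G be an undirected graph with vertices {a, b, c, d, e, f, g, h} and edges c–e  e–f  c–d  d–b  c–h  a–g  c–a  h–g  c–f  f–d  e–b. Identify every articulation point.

c

Removing c increases the component count from 1 to 2, so c is a cut vertex.
By contrast removing e leaves 1 component; it is not a cut vertex. No other vertex is a cut vertex either.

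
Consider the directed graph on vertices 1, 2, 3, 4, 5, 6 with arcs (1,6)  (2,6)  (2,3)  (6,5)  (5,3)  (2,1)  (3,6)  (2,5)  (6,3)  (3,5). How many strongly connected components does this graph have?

{3, 5, 6} are all mutually reachable — one SCC of size 3.
{4} is an SCC by itself.
{2} is an SCC by itself.
{1} is an SCC by itself.
That gives 4 strongly connected components.

4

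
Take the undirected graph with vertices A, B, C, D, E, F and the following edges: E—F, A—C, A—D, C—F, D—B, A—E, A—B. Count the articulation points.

Removing A increases the component count from 1 to 2, so A is a cut vertex.
By contrast removing F leaves 1 component; it is not a cut vertex. No other vertex is a cut vertex either.

1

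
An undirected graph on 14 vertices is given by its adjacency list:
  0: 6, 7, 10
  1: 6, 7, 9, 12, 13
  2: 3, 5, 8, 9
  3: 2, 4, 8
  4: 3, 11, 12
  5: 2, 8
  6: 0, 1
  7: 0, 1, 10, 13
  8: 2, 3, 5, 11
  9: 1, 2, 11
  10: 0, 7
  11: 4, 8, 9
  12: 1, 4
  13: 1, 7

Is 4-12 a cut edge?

No

After removing 4-12, the path 4-11-9-1-12 still connects them, so the edge is not a bridge.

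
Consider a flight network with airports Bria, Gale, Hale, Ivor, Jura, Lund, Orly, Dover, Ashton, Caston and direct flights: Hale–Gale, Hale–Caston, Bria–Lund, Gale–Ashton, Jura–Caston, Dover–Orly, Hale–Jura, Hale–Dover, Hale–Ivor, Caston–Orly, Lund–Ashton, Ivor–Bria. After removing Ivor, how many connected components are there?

1

With Ivor gone, the remaining components are: {Bria, Gale, Hale, Jura, Lund, Orly, Dover, Ashton, Caston}.
That is 1 component.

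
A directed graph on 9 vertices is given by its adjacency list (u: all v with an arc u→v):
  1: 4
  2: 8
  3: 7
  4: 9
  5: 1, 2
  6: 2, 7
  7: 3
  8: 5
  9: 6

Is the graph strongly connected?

No

There is no directed path from 3 to 6, so the graph is not strongly connected.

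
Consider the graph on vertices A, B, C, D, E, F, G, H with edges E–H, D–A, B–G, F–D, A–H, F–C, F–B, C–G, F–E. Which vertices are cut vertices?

F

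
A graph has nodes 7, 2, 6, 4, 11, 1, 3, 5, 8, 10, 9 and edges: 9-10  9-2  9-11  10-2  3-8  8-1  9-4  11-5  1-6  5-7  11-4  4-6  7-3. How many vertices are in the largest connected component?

Starting from 1 we can reach 1, 2, 3, 4, 5, 6, 7, 8, 9, 10, 11. That is one component of size 11.
The largest has 11 vertices.

11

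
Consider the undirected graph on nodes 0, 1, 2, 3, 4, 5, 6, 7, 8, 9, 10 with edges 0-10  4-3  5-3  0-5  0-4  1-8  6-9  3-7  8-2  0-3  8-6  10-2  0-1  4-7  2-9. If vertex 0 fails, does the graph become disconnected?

Yes

Deleting 0 raises the number of components from 1 to 2, so 0 is a cut vertex.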